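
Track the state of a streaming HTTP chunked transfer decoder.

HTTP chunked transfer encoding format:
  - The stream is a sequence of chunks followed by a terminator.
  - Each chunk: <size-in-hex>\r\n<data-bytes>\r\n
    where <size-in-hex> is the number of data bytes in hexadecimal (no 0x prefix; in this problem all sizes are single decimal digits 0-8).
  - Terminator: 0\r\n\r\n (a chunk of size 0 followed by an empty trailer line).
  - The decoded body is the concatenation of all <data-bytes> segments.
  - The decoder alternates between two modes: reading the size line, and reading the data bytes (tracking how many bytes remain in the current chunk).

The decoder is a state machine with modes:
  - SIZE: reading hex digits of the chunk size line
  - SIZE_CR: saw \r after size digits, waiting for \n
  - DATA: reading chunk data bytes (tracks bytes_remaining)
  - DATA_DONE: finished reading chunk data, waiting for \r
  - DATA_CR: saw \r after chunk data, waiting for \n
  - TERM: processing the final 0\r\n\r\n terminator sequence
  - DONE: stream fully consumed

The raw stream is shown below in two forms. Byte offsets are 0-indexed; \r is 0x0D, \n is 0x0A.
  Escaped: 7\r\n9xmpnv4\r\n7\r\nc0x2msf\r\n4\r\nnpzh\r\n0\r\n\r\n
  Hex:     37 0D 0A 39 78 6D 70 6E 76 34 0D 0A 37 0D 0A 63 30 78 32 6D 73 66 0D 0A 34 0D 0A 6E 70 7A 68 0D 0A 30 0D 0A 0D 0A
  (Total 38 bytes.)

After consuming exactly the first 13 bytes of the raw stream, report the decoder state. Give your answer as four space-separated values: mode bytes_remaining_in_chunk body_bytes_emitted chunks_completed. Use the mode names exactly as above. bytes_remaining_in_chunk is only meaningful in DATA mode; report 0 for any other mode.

Answer: SIZE 0 7 1

Derivation:
Byte 0 = '7': mode=SIZE remaining=0 emitted=0 chunks_done=0
Byte 1 = 0x0D: mode=SIZE_CR remaining=0 emitted=0 chunks_done=0
Byte 2 = 0x0A: mode=DATA remaining=7 emitted=0 chunks_done=0
Byte 3 = '9': mode=DATA remaining=6 emitted=1 chunks_done=0
Byte 4 = 'x': mode=DATA remaining=5 emitted=2 chunks_done=0
Byte 5 = 'm': mode=DATA remaining=4 emitted=3 chunks_done=0
Byte 6 = 'p': mode=DATA remaining=3 emitted=4 chunks_done=0
Byte 7 = 'n': mode=DATA remaining=2 emitted=5 chunks_done=0
Byte 8 = 'v': mode=DATA remaining=1 emitted=6 chunks_done=0
Byte 9 = '4': mode=DATA_DONE remaining=0 emitted=7 chunks_done=0
Byte 10 = 0x0D: mode=DATA_CR remaining=0 emitted=7 chunks_done=0
Byte 11 = 0x0A: mode=SIZE remaining=0 emitted=7 chunks_done=1
Byte 12 = '7': mode=SIZE remaining=0 emitted=7 chunks_done=1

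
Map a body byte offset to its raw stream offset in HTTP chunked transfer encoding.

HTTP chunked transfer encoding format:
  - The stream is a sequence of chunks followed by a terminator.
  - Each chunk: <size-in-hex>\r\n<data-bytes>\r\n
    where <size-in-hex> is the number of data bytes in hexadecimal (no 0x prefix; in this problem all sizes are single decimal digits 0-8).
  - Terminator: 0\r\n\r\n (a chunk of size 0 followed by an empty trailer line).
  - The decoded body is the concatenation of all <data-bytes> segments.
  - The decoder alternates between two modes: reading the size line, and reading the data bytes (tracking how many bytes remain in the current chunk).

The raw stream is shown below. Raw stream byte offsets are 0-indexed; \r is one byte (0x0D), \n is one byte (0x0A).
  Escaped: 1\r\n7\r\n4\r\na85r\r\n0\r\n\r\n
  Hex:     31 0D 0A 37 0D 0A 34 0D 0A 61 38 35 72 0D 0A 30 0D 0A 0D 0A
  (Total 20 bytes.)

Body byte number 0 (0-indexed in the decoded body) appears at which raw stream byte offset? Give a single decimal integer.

Chunk 1: stream[0..1]='1' size=0x1=1, data at stream[3..4]='7' -> body[0..1], body so far='7'
Chunk 2: stream[6..7]='4' size=0x4=4, data at stream[9..13]='a85r' -> body[1..5], body so far='7a85r'
Chunk 3: stream[15..16]='0' size=0 (terminator). Final body='7a85r' (5 bytes)
Body byte 0 at stream offset 3

Answer: 3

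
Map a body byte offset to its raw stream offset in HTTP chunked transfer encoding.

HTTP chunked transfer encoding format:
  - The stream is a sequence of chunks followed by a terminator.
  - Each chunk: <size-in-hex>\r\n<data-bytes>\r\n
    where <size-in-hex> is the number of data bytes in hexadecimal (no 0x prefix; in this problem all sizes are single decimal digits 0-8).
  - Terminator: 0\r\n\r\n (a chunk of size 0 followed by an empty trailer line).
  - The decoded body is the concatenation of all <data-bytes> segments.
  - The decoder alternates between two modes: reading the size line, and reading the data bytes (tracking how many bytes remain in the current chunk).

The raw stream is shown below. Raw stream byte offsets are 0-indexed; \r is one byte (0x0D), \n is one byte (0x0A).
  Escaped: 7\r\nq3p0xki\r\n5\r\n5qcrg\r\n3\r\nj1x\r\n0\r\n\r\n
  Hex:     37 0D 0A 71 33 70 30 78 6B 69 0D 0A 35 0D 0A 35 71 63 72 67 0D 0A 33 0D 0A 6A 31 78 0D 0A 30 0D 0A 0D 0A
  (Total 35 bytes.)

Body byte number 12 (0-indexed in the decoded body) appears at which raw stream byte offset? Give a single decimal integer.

Chunk 1: stream[0..1]='7' size=0x7=7, data at stream[3..10]='q3p0xki' -> body[0..7], body so far='q3p0xki'
Chunk 2: stream[12..13]='5' size=0x5=5, data at stream[15..20]='5qcrg' -> body[7..12], body so far='q3p0xki5qcrg'
Chunk 3: stream[22..23]='3' size=0x3=3, data at stream[25..28]='j1x' -> body[12..15], body so far='q3p0xki5qcrgj1x'
Chunk 4: stream[30..31]='0' size=0 (terminator). Final body='q3p0xki5qcrgj1x' (15 bytes)
Body byte 12 at stream offset 25

Answer: 25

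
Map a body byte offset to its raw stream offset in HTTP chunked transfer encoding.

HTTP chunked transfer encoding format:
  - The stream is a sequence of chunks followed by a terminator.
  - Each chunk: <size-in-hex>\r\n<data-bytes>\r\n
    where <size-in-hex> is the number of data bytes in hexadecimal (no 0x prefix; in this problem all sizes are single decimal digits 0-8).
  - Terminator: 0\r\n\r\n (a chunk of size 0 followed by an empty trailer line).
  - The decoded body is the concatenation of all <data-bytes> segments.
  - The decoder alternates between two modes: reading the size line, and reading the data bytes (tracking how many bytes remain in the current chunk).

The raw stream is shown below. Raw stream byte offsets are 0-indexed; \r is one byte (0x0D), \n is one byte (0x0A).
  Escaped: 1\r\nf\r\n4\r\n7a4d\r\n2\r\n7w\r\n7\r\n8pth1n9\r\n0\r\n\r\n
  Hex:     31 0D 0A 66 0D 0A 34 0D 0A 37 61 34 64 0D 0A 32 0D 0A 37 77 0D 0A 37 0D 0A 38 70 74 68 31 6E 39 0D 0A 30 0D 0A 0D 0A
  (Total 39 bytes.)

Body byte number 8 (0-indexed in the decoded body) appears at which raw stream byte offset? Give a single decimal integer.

Chunk 1: stream[0..1]='1' size=0x1=1, data at stream[3..4]='f' -> body[0..1], body so far='f'
Chunk 2: stream[6..7]='4' size=0x4=4, data at stream[9..13]='7a4d' -> body[1..5], body so far='f7a4d'
Chunk 3: stream[15..16]='2' size=0x2=2, data at stream[18..20]='7w' -> body[5..7], body so far='f7a4d7w'
Chunk 4: stream[22..23]='7' size=0x7=7, data at stream[25..32]='8pth1n9' -> body[7..14], body so far='f7a4d7w8pth1n9'
Chunk 5: stream[34..35]='0' size=0 (terminator). Final body='f7a4d7w8pth1n9' (14 bytes)
Body byte 8 at stream offset 26

Answer: 26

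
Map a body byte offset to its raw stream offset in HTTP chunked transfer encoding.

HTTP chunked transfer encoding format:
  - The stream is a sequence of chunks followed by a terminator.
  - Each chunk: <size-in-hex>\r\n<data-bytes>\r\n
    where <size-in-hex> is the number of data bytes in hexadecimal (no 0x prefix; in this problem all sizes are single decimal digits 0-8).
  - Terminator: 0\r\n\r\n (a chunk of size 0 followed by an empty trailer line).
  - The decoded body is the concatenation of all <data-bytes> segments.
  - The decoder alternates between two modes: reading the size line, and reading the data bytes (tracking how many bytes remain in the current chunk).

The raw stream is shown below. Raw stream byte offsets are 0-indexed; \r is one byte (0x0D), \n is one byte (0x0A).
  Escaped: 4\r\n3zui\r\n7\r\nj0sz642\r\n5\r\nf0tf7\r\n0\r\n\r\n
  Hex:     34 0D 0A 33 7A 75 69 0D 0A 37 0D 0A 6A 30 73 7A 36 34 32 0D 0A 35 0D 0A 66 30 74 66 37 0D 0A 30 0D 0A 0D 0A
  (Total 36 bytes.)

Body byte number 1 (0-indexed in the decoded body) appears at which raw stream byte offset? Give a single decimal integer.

Chunk 1: stream[0..1]='4' size=0x4=4, data at stream[3..7]='3zui' -> body[0..4], body so far='3zui'
Chunk 2: stream[9..10]='7' size=0x7=7, data at stream[12..19]='j0sz642' -> body[4..11], body so far='3zuij0sz642'
Chunk 3: stream[21..22]='5' size=0x5=5, data at stream[24..29]='f0tf7' -> body[11..16], body so far='3zuij0sz642f0tf7'
Chunk 4: stream[31..32]='0' size=0 (terminator). Final body='3zuij0sz642f0tf7' (16 bytes)
Body byte 1 at stream offset 4

Answer: 4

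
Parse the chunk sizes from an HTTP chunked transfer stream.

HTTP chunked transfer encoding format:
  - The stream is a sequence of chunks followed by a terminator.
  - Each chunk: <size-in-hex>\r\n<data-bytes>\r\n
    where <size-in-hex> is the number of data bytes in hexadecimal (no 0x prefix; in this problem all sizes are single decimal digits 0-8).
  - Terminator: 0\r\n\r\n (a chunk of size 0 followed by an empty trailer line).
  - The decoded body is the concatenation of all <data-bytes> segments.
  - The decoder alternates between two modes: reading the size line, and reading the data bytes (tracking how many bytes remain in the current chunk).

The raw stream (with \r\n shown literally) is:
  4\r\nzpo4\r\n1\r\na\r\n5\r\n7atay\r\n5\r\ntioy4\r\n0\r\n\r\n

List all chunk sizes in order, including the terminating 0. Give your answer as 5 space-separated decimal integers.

Chunk 1: stream[0..1]='4' size=0x4=4, data at stream[3..7]='zpo4' -> body[0..4], body so far='zpo4'
Chunk 2: stream[9..10]='1' size=0x1=1, data at stream[12..13]='a' -> body[4..5], body so far='zpo4a'
Chunk 3: stream[15..16]='5' size=0x5=5, data at stream[18..23]='7atay' -> body[5..10], body so far='zpo4a7atay'
Chunk 4: stream[25..26]='5' size=0x5=5, data at stream[28..33]='tioy4' -> body[10..15], body so far='zpo4a7ataytioy4'
Chunk 5: stream[35..36]='0' size=0 (terminator). Final body='zpo4a7ataytioy4' (15 bytes)

Answer: 4 1 5 5 0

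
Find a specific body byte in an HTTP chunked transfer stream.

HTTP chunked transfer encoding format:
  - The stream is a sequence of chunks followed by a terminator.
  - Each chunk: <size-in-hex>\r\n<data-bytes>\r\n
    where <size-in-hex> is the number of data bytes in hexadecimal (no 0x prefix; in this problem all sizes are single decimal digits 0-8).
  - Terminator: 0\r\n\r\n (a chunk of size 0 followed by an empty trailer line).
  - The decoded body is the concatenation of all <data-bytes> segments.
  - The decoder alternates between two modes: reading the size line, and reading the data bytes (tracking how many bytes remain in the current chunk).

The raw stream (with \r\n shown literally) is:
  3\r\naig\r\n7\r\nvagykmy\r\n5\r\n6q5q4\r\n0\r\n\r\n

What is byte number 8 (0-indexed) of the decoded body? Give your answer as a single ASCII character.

Chunk 1: stream[0..1]='3' size=0x3=3, data at stream[3..6]='aig' -> body[0..3], body so far='aig'
Chunk 2: stream[8..9]='7' size=0x7=7, data at stream[11..18]='vagykmy' -> body[3..10], body so far='aigvagykmy'
Chunk 3: stream[20..21]='5' size=0x5=5, data at stream[23..28]='6q5q4' -> body[10..15], body so far='aigvagykmy6q5q4'
Chunk 4: stream[30..31]='0' size=0 (terminator). Final body='aigvagykmy6q5q4' (15 bytes)
Body byte 8 = 'm'

Answer: m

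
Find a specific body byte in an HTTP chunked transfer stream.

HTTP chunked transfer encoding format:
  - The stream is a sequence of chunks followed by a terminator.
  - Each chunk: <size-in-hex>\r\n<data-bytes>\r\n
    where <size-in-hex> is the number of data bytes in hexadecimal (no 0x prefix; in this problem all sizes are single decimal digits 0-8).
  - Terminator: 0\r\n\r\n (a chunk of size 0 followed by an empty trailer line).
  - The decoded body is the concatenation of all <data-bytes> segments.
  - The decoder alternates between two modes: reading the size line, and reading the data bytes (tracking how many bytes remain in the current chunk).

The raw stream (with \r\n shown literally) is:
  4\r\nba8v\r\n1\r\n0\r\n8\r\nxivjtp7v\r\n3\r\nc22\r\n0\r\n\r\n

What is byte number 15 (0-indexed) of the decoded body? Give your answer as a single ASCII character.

Chunk 1: stream[0..1]='4' size=0x4=4, data at stream[3..7]='ba8v' -> body[0..4], body so far='ba8v'
Chunk 2: stream[9..10]='1' size=0x1=1, data at stream[12..13]='0' -> body[4..5], body so far='ba8v0'
Chunk 3: stream[15..16]='8' size=0x8=8, data at stream[18..26]='xivjtp7v' -> body[5..13], body so far='ba8v0xivjtp7v'
Chunk 4: stream[28..29]='3' size=0x3=3, data at stream[31..34]='c22' -> body[13..16], body so far='ba8v0xivjtp7vc22'
Chunk 5: stream[36..37]='0' size=0 (terminator). Final body='ba8v0xivjtp7vc22' (16 bytes)
Body byte 15 = '2'

Answer: 2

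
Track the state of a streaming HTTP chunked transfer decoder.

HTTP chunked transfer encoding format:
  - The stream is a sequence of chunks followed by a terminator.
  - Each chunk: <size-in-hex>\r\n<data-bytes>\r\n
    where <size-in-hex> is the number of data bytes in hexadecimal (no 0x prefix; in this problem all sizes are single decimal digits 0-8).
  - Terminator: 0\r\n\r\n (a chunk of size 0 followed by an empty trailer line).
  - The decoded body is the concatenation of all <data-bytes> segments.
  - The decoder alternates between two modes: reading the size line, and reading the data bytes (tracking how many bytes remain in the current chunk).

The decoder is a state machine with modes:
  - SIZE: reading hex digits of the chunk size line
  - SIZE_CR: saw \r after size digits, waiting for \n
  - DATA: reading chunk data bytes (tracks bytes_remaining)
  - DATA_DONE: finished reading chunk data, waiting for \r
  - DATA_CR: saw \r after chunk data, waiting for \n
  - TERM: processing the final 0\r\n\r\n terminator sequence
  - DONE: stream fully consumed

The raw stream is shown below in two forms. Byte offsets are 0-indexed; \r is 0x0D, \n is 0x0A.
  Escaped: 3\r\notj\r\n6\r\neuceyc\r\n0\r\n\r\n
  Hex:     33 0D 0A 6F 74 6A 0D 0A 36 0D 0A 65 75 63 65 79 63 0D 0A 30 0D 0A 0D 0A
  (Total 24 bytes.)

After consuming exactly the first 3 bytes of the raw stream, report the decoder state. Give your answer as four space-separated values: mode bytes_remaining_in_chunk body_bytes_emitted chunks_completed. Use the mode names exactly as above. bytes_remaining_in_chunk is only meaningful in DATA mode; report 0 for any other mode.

Answer: DATA 3 0 0

Derivation:
Byte 0 = '3': mode=SIZE remaining=0 emitted=0 chunks_done=0
Byte 1 = 0x0D: mode=SIZE_CR remaining=0 emitted=0 chunks_done=0
Byte 2 = 0x0A: mode=DATA remaining=3 emitted=0 chunks_done=0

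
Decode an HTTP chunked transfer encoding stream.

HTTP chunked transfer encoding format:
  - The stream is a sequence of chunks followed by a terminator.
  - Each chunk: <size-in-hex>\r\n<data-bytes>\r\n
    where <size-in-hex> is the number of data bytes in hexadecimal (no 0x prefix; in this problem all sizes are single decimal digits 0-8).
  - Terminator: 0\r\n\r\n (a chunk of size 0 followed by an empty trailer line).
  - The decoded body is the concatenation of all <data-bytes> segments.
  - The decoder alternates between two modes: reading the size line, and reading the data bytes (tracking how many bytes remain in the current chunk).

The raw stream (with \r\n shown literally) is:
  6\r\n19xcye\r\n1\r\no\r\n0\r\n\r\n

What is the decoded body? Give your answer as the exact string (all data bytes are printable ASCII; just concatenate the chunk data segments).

Chunk 1: stream[0..1]='6' size=0x6=6, data at stream[3..9]='19xcye' -> body[0..6], body so far='19xcye'
Chunk 2: stream[11..12]='1' size=0x1=1, data at stream[14..15]='o' -> body[6..7], body so far='19xcyeo'
Chunk 3: stream[17..18]='0' size=0 (terminator). Final body='19xcyeo' (7 bytes)

Answer: 19xcyeo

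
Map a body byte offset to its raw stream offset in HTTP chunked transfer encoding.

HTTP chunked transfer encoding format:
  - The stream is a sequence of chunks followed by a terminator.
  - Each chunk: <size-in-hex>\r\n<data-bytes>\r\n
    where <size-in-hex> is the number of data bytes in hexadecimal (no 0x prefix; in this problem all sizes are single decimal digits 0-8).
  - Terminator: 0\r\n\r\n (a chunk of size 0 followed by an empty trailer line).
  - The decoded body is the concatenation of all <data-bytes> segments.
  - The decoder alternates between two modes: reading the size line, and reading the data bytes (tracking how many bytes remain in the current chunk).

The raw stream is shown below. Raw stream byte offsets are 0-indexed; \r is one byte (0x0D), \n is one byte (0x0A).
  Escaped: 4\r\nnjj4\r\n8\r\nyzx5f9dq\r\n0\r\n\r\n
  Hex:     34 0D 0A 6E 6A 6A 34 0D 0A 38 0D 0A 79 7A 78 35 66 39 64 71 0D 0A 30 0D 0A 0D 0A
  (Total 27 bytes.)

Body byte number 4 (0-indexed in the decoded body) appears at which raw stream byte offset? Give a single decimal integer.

Chunk 1: stream[0..1]='4' size=0x4=4, data at stream[3..7]='njj4' -> body[0..4], body so far='njj4'
Chunk 2: stream[9..10]='8' size=0x8=8, data at stream[12..20]='yzx5f9dq' -> body[4..12], body so far='njj4yzx5f9dq'
Chunk 3: stream[22..23]='0' size=0 (terminator). Final body='njj4yzx5f9dq' (12 bytes)
Body byte 4 at stream offset 12

Answer: 12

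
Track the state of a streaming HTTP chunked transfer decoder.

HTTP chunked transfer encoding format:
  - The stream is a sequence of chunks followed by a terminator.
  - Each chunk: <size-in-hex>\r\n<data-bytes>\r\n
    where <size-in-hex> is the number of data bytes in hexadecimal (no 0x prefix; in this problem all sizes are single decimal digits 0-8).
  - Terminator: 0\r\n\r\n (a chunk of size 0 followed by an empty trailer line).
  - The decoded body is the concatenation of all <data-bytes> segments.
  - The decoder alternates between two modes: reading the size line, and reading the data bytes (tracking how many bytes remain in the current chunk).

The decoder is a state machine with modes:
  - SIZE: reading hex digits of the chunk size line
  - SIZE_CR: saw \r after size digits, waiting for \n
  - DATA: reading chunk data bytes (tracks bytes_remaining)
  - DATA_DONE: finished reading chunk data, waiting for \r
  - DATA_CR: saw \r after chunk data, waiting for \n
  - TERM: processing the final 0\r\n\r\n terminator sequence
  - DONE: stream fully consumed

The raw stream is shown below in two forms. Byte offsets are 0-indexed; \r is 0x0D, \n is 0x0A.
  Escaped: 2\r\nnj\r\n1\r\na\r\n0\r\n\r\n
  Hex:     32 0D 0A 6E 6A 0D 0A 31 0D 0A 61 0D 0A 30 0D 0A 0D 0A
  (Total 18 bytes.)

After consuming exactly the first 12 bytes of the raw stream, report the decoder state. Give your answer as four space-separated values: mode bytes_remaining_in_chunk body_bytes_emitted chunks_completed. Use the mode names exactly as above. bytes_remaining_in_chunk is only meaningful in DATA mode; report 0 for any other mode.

Byte 0 = '2': mode=SIZE remaining=0 emitted=0 chunks_done=0
Byte 1 = 0x0D: mode=SIZE_CR remaining=0 emitted=0 chunks_done=0
Byte 2 = 0x0A: mode=DATA remaining=2 emitted=0 chunks_done=0
Byte 3 = 'n': mode=DATA remaining=1 emitted=1 chunks_done=0
Byte 4 = 'j': mode=DATA_DONE remaining=0 emitted=2 chunks_done=0
Byte 5 = 0x0D: mode=DATA_CR remaining=0 emitted=2 chunks_done=0
Byte 6 = 0x0A: mode=SIZE remaining=0 emitted=2 chunks_done=1
Byte 7 = '1': mode=SIZE remaining=0 emitted=2 chunks_done=1
Byte 8 = 0x0D: mode=SIZE_CR remaining=0 emitted=2 chunks_done=1
Byte 9 = 0x0A: mode=DATA remaining=1 emitted=2 chunks_done=1
Byte 10 = 'a': mode=DATA_DONE remaining=0 emitted=3 chunks_done=1
Byte 11 = 0x0D: mode=DATA_CR remaining=0 emitted=3 chunks_done=1

Answer: DATA_CR 0 3 1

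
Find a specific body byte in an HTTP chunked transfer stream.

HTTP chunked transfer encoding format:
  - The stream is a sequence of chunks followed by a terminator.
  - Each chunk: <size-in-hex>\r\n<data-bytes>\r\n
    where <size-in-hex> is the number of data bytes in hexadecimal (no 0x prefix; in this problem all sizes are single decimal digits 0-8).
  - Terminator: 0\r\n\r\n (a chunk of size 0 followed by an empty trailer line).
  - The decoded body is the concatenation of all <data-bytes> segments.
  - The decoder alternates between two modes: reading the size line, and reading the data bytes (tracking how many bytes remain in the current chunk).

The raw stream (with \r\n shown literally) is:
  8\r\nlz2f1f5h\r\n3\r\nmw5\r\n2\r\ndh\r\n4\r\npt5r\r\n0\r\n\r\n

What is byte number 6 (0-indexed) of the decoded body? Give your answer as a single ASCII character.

Chunk 1: stream[0..1]='8' size=0x8=8, data at stream[3..11]='lz2f1f5h' -> body[0..8], body so far='lz2f1f5h'
Chunk 2: stream[13..14]='3' size=0x3=3, data at stream[16..19]='mw5' -> body[8..11], body so far='lz2f1f5hmw5'
Chunk 3: stream[21..22]='2' size=0x2=2, data at stream[24..26]='dh' -> body[11..13], body so far='lz2f1f5hmw5dh'
Chunk 4: stream[28..29]='4' size=0x4=4, data at stream[31..35]='pt5r' -> body[13..17], body so far='lz2f1f5hmw5dhpt5r'
Chunk 5: stream[37..38]='0' size=0 (terminator). Final body='lz2f1f5hmw5dhpt5r' (17 bytes)
Body byte 6 = '5'

Answer: 5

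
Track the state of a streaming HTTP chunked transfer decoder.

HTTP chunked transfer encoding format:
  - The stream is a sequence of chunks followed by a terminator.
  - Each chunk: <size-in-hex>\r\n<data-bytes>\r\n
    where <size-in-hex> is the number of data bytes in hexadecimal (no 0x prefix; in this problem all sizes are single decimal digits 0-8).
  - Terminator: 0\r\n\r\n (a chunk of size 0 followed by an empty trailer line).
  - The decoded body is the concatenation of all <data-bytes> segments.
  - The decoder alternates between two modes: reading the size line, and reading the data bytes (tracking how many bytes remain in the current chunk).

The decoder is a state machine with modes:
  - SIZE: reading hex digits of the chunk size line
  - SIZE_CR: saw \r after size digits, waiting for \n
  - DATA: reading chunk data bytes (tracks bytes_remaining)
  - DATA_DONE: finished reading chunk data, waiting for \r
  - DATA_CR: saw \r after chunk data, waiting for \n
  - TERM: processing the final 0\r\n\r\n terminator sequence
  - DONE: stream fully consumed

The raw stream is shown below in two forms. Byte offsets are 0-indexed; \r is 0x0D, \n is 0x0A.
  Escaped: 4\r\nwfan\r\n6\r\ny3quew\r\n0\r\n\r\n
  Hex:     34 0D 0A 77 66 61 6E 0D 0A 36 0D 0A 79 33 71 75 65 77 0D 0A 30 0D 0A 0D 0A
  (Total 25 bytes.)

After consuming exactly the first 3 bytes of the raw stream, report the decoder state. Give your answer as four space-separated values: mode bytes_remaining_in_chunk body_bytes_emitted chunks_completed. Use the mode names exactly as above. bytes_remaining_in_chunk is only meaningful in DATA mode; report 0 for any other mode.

Answer: DATA 4 0 0

Derivation:
Byte 0 = '4': mode=SIZE remaining=0 emitted=0 chunks_done=0
Byte 1 = 0x0D: mode=SIZE_CR remaining=0 emitted=0 chunks_done=0
Byte 2 = 0x0A: mode=DATA remaining=4 emitted=0 chunks_done=0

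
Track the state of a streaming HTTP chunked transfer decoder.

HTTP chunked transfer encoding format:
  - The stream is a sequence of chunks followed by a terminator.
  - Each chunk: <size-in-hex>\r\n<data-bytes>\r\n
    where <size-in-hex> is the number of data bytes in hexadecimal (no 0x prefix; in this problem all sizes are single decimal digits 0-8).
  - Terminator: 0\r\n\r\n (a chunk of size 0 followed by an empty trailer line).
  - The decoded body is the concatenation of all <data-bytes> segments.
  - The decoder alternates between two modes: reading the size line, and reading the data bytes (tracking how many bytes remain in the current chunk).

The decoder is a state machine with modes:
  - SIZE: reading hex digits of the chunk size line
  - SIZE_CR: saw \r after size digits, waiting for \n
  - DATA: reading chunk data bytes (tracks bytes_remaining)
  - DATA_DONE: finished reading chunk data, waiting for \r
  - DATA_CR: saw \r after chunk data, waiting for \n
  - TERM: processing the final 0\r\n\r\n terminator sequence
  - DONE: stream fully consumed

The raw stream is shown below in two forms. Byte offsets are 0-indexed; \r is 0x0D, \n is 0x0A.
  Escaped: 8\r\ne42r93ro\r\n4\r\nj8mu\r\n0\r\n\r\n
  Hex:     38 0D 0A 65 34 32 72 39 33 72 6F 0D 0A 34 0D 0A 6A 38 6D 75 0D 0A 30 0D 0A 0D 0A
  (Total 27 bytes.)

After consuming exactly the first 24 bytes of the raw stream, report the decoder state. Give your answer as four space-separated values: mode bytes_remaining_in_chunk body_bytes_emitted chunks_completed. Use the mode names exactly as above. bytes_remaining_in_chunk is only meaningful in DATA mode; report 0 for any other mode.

Answer: SIZE_CR 0 12 2

Derivation:
Byte 0 = '8': mode=SIZE remaining=0 emitted=0 chunks_done=0
Byte 1 = 0x0D: mode=SIZE_CR remaining=0 emitted=0 chunks_done=0
Byte 2 = 0x0A: mode=DATA remaining=8 emitted=0 chunks_done=0
Byte 3 = 'e': mode=DATA remaining=7 emitted=1 chunks_done=0
Byte 4 = '4': mode=DATA remaining=6 emitted=2 chunks_done=0
Byte 5 = '2': mode=DATA remaining=5 emitted=3 chunks_done=0
Byte 6 = 'r': mode=DATA remaining=4 emitted=4 chunks_done=0
Byte 7 = '9': mode=DATA remaining=3 emitted=5 chunks_done=0
Byte 8 = '3': mode=DATA remaining=2 emitted=6 chunks_done=0
Byte 9 = 'r': mode=DATA remaining=1 emitted=7 chunks_done=0
Byte 10 = 'o': mode=DATA_DONE remaining=0 emitted=8 chunks_done=0
Byte 11 = 0x0D: mode=DATA_CR remaining=0 emitted=8 chunks_done=0
Byte 12 = 0x0A: mode=SIZE remaining=0 emitted=8 chunks_done=1
Byte 13 = '4': mode=SIZE remaining=0 emitted=8 chunks_done=1
Byte 14 = 0x0D: mode=SIZE_CR remaining=0 emitted=8 chunks_done=1
Byte 15 = 0x0A: mode=DATA remaining=4 emitted=8 chunks_done=1
Byte 16 = 'j': mode=DATA remaining=3 emitted=9 chunks_done=1
Byte 17 = '8': mode=DATA remaining=2 emitted=10 chunks_done=1
Byte 18 = 'm': mode=DATA remaining=1 emitted=11 chunks_done=1
Byte 19 = 'u': mode=DATA_DONE remaining=0 emitted=12 chunks_done=1
Byte 20 = 0x0D: mode=DATA_CR remaining=0 emitted=12 chunks_done=1
Byte 21 = 0x0A: mode=SIZE remaining=0 emitted=12 chunks_done=2
Byte 22 = '0': mode=SIZE remaining=0 emitted=12 chunks_done=2
Byte 23 = 0x0D: mode=SIZE_CR remaining=0 emitted=12 chunks_done=2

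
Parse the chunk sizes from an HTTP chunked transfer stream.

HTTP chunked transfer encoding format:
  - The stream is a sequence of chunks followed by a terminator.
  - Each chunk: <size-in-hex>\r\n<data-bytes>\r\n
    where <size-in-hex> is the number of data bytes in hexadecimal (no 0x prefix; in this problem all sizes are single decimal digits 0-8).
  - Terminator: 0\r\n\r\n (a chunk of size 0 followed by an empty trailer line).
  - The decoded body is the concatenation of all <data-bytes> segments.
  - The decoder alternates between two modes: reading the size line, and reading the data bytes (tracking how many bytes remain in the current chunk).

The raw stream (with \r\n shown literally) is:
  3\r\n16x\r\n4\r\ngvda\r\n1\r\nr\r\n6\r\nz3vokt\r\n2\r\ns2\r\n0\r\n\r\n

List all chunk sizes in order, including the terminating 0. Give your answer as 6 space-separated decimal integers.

Answer: 3 4 1 6 2 0

Derivation:
Chunk 1: stream[0..1]='3' size=0x3=3, data at stream[3..6]='16x' -> body[0..3], body so far='16x'
Chunk 2: stream[8..9]='4' size=0x4=4, data at stream[11..15]='gvda' -> body[3..7], body so far='16xgvda'
Chunk 3: stream[17..18]='1' size=0x1=1, data at stream[20..21]='r' -> body[7..8], body so far='16xgvdar'
Chunk 4: stream[23..24]='6' size=0x6=6, data at stream[26..32]='z3vokt' -> body[8..14], body so far='16xgvdarz3vokt'
Chunk 5: stream[34..35]='2' size=0x2=2, data at stream[37..39]='s2' -> body[14..16], body so far='16xgvdarz3vokts2'
Chunk 6: stream[41..42]='0' size=0 (terminator). Final body='16xgvdarz3vokts2' (16 bytes)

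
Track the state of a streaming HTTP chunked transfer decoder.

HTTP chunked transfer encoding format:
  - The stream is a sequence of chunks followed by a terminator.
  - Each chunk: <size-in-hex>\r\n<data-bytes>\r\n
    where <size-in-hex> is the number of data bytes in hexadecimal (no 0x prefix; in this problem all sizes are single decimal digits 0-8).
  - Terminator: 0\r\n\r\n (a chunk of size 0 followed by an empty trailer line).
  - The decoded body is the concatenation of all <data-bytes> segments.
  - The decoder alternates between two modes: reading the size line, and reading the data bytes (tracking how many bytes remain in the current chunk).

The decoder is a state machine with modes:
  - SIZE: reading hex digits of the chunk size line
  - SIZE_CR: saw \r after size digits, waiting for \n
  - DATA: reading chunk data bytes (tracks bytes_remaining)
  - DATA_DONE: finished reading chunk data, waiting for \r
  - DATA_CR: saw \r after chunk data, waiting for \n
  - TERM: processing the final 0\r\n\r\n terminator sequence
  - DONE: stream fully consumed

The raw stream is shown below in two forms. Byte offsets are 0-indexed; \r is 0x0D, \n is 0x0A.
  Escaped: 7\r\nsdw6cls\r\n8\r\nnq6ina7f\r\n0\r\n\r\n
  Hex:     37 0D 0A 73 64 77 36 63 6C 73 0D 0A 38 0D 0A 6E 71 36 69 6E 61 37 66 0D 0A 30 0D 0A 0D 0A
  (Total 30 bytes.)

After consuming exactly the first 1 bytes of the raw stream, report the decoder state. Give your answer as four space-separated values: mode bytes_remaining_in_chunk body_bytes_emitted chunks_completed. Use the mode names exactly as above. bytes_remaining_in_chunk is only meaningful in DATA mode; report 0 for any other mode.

Byte 0 = '7': mode=SIZE remaining=0 emitted=0 chunks_done=0

Answer: SIZE 0 0 0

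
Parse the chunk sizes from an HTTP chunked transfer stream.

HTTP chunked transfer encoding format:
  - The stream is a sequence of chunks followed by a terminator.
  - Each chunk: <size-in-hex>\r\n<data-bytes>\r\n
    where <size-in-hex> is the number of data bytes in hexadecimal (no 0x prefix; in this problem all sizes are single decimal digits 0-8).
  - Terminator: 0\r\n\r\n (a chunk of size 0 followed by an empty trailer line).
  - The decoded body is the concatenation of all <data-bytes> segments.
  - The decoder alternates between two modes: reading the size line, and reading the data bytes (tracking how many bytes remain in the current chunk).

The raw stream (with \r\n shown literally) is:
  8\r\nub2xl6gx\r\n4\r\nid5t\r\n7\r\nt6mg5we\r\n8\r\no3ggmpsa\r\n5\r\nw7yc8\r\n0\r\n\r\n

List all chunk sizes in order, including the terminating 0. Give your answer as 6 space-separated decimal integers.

Chunk 1: stream[0..1]='8' size=0x8=8, data at stream[3..11]='ub2xl6gx' -> body[0..8], body so far='ub2xl6gx'
Chunk 2: stream[13..14]='4' size=0x4=4, data at stream[16..20]='id5t' -> body[8..12], body so far='ub2xl6gxid5t'
Chunk 3: stream[22..23]='7' size=0x7=7, data at stream[25..32]='t6mg5we' -> body[12..19], body so far='ub2xl6gxid5tt6mg5we'
Chunk 4: stream[34..35]='8' size=0x8=8, data at stream[37..45]='o3ggmpsa' -> body[19..27], body so far='ub2xl6gxid5tt6mg5weo3ggmpsa'
Chunk 5: stream[47..48]='5' size=0x5=5, data at stream[50..55]='w7yc8' -> body[27..32], body so far='ub2xl6gxid5tt6mg5weo3ggmpsaw7yc8'
Chunk 6: stream[57..58]='0' size=0 (terminator). Final body='ub2xl6gxid5tt6mg5weo3ggmpsaw7yc8' (32 bytes)

Answer: 8 4 7 8 5 0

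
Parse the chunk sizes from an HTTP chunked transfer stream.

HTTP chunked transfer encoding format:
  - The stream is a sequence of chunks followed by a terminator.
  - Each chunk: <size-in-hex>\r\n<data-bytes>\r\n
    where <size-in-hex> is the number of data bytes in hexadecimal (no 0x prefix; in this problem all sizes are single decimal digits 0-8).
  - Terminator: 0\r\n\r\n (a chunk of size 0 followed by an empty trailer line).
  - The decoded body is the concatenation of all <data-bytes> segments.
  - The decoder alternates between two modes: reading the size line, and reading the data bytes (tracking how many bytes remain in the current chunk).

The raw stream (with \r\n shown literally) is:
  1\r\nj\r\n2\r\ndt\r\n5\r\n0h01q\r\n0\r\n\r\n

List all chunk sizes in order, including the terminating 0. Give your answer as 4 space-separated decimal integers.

Chunk 1: stream[0..1]='1' size=0x1=1, data at stream[3..4]='j' -> body[0..1], body so far='j'
Chunk 2: stream[6..7]='2' size=0x2=2, data at stream[9..11]='dt' -> body[1..3], body so far='jdt'
Chunk 3: stream[13..14]='5' size=0x5=5, data at stream[16..21]='0h01q' -> body[3..8], body so far='jdt0h01q'
Chunk 4: stream[23..24]='0' size=0 (terminator). Final body='jdt0h01q' (8 bytes)

Answer: 1 2 5 0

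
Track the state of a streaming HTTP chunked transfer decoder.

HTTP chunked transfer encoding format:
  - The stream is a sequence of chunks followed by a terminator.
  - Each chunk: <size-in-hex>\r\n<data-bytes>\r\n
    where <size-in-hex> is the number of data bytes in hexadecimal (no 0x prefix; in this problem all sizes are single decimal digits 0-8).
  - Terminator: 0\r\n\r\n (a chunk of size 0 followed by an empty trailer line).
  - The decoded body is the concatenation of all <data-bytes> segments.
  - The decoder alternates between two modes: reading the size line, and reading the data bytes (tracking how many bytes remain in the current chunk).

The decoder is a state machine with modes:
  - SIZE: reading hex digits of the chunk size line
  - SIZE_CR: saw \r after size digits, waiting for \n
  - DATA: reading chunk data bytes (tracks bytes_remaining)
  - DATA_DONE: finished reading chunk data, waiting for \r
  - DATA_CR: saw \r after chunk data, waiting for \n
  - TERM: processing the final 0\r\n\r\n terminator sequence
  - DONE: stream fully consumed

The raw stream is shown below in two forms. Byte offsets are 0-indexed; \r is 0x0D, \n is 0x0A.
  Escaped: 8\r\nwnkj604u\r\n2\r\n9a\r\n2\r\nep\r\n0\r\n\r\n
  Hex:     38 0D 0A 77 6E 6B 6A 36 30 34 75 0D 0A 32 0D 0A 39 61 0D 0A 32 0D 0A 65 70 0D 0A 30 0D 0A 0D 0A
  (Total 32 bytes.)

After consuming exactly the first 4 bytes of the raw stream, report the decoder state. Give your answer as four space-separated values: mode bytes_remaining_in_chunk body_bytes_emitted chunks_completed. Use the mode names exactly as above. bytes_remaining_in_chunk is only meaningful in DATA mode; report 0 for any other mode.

Answer: DATA 7 1 0

Derivation:
Byte 0 = '8': mode=SIZE remaining=0 emitted=0 chunks_done=0
Byte 1 = 0x0D: mode=SIZE_CR remaining=0 emitted=0 chunks_done=0
Byte 2 = 0x0A: mode=DATA remaining=8 emitted=0 chunks_done=0
Byte 3 = 'w': mode=DATA remaining=7 emitted=1 chunks_done=0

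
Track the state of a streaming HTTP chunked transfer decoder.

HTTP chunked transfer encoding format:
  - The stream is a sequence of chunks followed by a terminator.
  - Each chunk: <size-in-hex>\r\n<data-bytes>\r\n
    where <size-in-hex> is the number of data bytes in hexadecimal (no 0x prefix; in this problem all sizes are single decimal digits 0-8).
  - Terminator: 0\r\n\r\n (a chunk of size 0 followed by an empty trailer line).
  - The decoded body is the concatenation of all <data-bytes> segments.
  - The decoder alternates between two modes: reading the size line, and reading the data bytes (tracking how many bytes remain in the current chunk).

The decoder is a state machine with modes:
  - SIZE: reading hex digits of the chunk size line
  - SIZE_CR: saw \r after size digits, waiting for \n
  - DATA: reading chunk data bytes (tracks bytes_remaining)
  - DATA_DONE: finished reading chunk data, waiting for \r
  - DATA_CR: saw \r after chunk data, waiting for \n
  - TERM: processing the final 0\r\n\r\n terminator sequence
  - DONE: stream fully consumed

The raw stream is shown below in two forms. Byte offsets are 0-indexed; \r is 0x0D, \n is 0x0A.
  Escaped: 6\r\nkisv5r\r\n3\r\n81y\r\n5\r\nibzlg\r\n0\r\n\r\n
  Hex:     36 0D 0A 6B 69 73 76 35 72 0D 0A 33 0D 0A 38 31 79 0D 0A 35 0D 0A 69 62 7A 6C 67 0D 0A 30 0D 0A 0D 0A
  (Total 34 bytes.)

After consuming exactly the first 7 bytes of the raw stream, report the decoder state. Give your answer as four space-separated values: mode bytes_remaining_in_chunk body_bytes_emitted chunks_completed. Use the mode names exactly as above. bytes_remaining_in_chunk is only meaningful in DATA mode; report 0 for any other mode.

Answer: DATA 2 4 0

Derivation:
Byte 0 = '6': mode=SIZE remaining=0 emitted=0 chunks_done=0
Byte 1 = 0x0D: mode=SIZE_CR remaining=0 emitted=0 chunks_done=0
Byte 2 = 0x0A: mode=DATA remaining=6 emitted=0 chunks_done=0
Byte 3 = 'k': mode=DATA remaining=5 emitted=1 chunks_done=0
Byte 4 = 'i': mode=DATA remaining=4 emitted=2 chunks_done=0
Byte 5 = 's': mode=DATA remaining=3 emitted=3 chunks_done=0
Byte 6 = 'v': mode=DATA remaining=2 emitted=4 chunks_done=0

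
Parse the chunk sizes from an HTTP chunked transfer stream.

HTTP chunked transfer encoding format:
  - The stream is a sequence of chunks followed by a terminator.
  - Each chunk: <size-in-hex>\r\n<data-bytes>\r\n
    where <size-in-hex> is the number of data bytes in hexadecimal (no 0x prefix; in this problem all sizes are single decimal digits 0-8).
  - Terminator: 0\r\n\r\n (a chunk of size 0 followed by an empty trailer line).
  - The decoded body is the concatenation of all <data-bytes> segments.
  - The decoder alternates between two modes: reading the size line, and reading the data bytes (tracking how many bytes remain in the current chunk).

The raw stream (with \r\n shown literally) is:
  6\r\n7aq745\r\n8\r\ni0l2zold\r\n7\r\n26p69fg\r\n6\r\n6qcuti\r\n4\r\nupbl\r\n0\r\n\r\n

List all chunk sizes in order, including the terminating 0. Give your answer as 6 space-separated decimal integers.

Answer: 6 8 7 6 4 0

Derivation:
Chunk 1: stream[0..1]='6' size=0x6=6, data at stream[3..9]='7aq745' -> body[0..6], body so far='7aq745'
Chunk 2: stream[11..12]='8' size=0x8=8, data at stream[14..22]='i0l2zold' -> body[6..14], body so far='7aq745i0l2zold'
Chunk 3: stream[24..25]='7' size=0x7=7, data at stream[27..34]='26p69fg' -> body[14..21], body so far='7aq745i0l2zold26p69fg'
Chunk 4: stream[36..37]='6' size=0x6=6, data at stream[39..45]='6qcuti' -> body[21..27], body so far='7aq745i0l2zold26p69fg6qcuti'
Chunk 5: stream[47..48]='4' size=0x4=4, data at stream[50..54]='upbl' -> body[27..31], body so far='7aq745i0l2zold26p69fg6qcutiupbl'
Chunk 6: stream[56..57]='0' size=0 (terminator). Final body='7aq745i0l2zold26p69fg6qcutiupbl' (31 bytes)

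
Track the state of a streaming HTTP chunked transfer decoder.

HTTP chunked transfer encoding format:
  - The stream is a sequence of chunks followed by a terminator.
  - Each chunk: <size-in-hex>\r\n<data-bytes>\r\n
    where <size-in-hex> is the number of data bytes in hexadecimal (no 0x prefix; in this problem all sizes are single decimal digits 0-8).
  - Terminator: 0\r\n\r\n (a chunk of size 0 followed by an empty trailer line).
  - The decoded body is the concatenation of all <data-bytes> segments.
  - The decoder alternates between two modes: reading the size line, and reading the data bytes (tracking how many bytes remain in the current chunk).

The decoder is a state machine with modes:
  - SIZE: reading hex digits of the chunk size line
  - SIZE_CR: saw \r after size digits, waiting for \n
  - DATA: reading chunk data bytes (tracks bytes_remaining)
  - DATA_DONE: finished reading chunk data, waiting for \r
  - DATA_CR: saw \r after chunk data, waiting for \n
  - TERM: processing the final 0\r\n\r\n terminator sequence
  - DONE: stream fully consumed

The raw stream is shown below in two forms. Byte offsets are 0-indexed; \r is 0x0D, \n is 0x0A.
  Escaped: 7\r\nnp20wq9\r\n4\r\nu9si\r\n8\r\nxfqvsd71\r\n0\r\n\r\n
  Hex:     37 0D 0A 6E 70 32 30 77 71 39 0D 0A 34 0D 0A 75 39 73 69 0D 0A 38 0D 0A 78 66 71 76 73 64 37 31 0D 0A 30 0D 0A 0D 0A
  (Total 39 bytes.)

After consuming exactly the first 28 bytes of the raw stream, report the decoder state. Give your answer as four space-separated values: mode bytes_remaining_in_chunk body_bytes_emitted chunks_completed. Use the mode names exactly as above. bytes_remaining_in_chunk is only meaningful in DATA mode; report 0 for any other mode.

Answer: DATA 4 15 2

Derivation:
Byte 0 = '7': mode=SIZE remaining=0 emitted=0 chunks_done=0
Byte 1 = 0x0D: mode=SIZE_CR remaining=0 emitted=0 chunks_done=0
Byte 2 = 0x0A: mode=DATA remaining=7 emitted=0 chunks_done=0
Byte 3 = 'n': mode=DATA remaining=6 emitted=1 chunks_done=0
Byte 4 = 'p': mode=DATA remaining=5 emitted=2 chunks_done=0
Byte 5 = '2': mode=DATA remaining=4 emitted=3 chunks_done=0
Byte 6 = '0': mode=DATA remaining=3 emitted=4 chunks_done=0
Byte 7 = 'w': mode=DATA remaining=2 emitted=5 chunks_done=0
Byte 8 = 'q': mode=DATA remaining=1 emitted=6 chunks_done=0
Byte 9 = '9': mode=DATA_DONE remaining=0 emitted=7 chunks_done=0
Byte 10 = 0x0D: mode=DATA_CR remaining=0 emitted=7 chunks_done=0
Byte 11 = 0x0A: mode=SIZE remaining=0 emitted=7 chunks_done=1
Byte 12 = '4': mode=SIZE remaining=0 emitted=7 chunks_done=1
Byte 13 = 0x0D: mode=SIZE_CR remaining=0 emitted=7 chunks_done=1
Byte 14 = 0x0A: mode=DATA remaining=4 emitted=7 chunks_done=1
Byte 15 = 'u': mode=DATA remaining=3 emitted=8 chunks_done=1
Byte 16 = '9': mode=DATA remaining=2 emitted=9 chunks_done=1
Byte 17 = 's': mode=DATA remaining=1 emitted=10 chunks_done=1
Byte 18 = 'i': mode=DATA_DONE remaining=0 emitted=11 chunks_done=1
Byte 19 = 0x0D: mode=DATA_CR remaining=0 emitted=11 chunks_done=1
Byte 20 = 0x0A: mode=SIZE remaining=0 emitted=11 chunks_done=2
Byte 21 = '8': mode=SIZE remaining=0 emitted=11 chunks_done=2
Byte 22 = 0x0D: mode=SIZE_CR remaining=0 emitted=11 chunks_done=2
Byte 23 = 0x0A: mode=DATA remaining=8 emitted=11 chunks_done=2
Byte 24 = 'x': mode=DATA remaining=7 emitted=12 chunks_done=2
Byte 25 = 'f': mode=DATA remaining=6 emitted=13 chunks_done=2
Byte 26 = 'q': mode=DATA remaining=5 emitted=14 chunks_done=2
Byte 27 = 'v': mode=DATA remaining=4 emitted=15 chunks_done=2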